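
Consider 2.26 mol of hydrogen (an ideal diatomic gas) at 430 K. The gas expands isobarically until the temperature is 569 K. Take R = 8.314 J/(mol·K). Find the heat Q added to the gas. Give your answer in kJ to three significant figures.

Q ≈ 9.14 kJ

Isobaric: W = nRΔT = (2.26)(8.314)(139) = 2612 J.
ΔU = nCᵥΔT with Cᵥ = 5R/2: ΔU = (2.26)(20.79)(139) = 6529 J.
Q = ΔU + W = 6529 + 2612 = 9141 J.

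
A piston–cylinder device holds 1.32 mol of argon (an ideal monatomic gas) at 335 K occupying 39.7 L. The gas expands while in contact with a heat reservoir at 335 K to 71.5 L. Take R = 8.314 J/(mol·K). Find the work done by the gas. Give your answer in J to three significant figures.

W ≈ 2160 J

Isothermal: W = nRT ln(V₂/V₁).
W = (1.32)(8.314)(335) × ln(71.5/39.7)
  = 3676 × 0.5883
W_by_gas = 2163 J.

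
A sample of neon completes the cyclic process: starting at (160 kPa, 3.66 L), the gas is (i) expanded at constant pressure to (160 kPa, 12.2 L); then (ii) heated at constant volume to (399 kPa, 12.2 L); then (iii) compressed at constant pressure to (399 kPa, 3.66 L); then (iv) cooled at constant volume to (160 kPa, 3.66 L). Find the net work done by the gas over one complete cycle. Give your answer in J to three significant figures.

W_net ≈ -2040 J

Constant-volume legs do no work.
W(i) = (160)(12.2 − 3.66) = 1366 J; W(iii) = (399)(3.66 − 12.2) = -3407 J.
W_net = 1366 − 3407 = -2041 J (the counter-clockwise enclosed area).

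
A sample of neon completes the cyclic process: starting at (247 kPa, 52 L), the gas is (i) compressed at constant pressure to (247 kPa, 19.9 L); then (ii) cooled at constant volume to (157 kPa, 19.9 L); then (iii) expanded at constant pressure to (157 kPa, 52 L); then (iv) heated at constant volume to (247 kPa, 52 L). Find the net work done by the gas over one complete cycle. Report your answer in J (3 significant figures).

W_net ≈ -2890 J

Constant-volume legs do no work.
W(i) = (247)(19.9 − 52) = -7929 J; W(iii) = (157)(52 − 19.9) = 5040 J.
W_net = -7929 + 5040 = -2889 J (the counter-clockwise enclosed area).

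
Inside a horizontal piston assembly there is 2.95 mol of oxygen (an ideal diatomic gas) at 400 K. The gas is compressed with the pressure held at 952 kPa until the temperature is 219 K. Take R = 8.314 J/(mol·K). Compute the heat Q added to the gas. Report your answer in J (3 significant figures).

Q ≈ -15500 J

Isobaric: W = nRΔT = (2.95)(8.314)(-181) = -4439 J.
ΔU = nCᵥΔT with Cᵥ = 5R/2: ΔU = (2.95)(20.79)(-181) = -11098 J.
Q = ΔU + W = -11098 − 4439 = -15537 J.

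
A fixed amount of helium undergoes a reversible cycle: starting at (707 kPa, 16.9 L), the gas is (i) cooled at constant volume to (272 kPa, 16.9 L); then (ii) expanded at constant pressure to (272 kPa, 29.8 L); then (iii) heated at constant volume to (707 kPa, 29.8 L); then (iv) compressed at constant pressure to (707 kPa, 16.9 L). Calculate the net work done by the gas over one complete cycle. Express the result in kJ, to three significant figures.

W_net ≈ -5.61 kJ

Constant-volume legs do no work.
W(ii) = (272)(29.8 − 16.9) = 3509 J; W(iv) = (707)(16.9 − 29.8) = -9120 J.
W_net = 3509 − 9120 = -5612 J (the counter-clockwise enclosed area).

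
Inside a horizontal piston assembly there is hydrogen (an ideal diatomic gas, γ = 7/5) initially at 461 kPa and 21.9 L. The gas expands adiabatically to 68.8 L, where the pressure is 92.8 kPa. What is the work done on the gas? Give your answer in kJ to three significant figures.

Adiabatic: W = (P₁V₁ − P₂V₂)/(γ − 1) with γ = 7/5.
P₁V₁ = 10096 J, P₂V₂ = 6385 J.
W = (10096 − 6385) / 0.4 = 9278 J.
Work on gas = −W_by = -9278 J.

W ≈ -9.28 kJ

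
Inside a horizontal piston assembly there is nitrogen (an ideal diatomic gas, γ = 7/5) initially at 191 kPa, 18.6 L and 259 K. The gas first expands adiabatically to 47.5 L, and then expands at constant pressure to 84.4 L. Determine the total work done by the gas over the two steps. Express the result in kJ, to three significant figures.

Step 1 (adiabatic): W = (P₁V₁ − P₂V₂)/(γ−1) = (3553 − 2442)/0.4 = 2778 J.
After step 1: P = 51.4 kPa, V = 47.5 L, T = 178 K.
Step 2 (isobaric): W = PΔV = (51.4 kPa)(84.4 − 47.5 L) = 1897 J.
W_total = 2778 + 1897 = 4674 J.

W_total ≈ 4.67 kJ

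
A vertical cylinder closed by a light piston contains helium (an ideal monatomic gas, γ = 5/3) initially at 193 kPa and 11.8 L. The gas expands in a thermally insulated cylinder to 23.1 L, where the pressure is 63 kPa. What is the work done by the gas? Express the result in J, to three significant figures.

Adiabatic: W = (P₁V₁ − P₂V₂)/(γ − 1) with γ = 5/3.
P₁V₁ = 2277 J, P₂V₂ = 1455 J.
W = (2277 − 1455) / 0.6667 = 1233 J.

W ≈ 1230 J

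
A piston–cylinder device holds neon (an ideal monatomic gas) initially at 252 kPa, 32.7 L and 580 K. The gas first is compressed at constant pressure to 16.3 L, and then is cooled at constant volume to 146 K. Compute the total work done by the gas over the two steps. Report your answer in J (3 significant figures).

W_total ≈ -4130 J

Step 1 (isobaric): W = PΔV = (252 kPa)(16.3 − 32.7 L) = -4133 J.
Step 2 (isochoric): W = 0 (constant volume).
W_total = -4133 + 0 = -4133 J.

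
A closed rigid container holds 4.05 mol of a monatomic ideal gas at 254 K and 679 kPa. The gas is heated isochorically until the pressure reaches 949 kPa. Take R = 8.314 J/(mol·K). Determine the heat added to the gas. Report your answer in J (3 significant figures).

Constant volume ⇒ W = 0, so Q = ΔU = nCᵥΔT with Cᵥ = 3R/2 = 12.47 J/(mol·K).
At constant V, T₂/T₁ = P₂/P₁ ⇒ ΔT = T₁(P₂/P₁ − 1) = 254·(949/679 − 1) = 101 K.
ΔU = (4.05)(12.47)(101) = 5101 J.

Q ≈ 5100 J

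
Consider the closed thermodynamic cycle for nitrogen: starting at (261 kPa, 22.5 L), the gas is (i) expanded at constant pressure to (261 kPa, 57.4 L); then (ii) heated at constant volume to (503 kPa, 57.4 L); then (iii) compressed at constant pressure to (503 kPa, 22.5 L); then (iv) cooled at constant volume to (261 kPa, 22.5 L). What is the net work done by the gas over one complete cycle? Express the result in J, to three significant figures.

Constant-volume legs do no work.
W(i) = (261)(57.4 − 22.5) = 9109 J; W(iii) = (503)(22.5 − 57.4) = -17555 J.
W_net = 9109 − 17555 = -8446 J (the counter-clockwise enclosed area).

W_net ≈ -8450 J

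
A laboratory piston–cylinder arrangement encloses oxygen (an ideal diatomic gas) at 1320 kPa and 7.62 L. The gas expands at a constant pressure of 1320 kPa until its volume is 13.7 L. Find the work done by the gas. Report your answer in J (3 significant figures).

W ≈ 8030 J

Isobaric: W = P ΔV.
W = (1320 kPa)(13.7 − 7.62 L) = (1320)(6.08) = 8026 J.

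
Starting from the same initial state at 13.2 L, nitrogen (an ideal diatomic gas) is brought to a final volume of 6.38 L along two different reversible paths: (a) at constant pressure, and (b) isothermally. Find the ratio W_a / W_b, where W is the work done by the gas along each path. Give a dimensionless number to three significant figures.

W_a / W_b ≈ 0.711

Path (a) isobaric: W = P₁(V₂ − V₁) → W_a/(P₁V₁) = -0.5167.
Path (b) isothermal: W = P₁V₁ ln(V₂/V₁) → W_b/(P₁V₁) = -0.727.
W_a / W_b = -0.5167 / -0.727 = 0.7106.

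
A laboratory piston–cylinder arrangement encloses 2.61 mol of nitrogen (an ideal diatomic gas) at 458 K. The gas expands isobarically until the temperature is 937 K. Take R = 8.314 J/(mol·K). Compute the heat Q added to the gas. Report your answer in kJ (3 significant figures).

Q ≈ 36.4 kJ

Isobaric: W = nRΔT = (2.61)(8.314)(479) = 10394 J.
ΔU = nCᵥΔT with Cᵥ = 5R/2: ΔU = (2.61)(20.79)(479) = 25985 J.
Q = ΔU + W = 25985 + 10394 = 36379 J.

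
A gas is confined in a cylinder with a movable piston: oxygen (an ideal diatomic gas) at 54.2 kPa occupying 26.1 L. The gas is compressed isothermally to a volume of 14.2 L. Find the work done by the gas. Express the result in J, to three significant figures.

Isothermal: W = nRT ln(V₂/V₁) = P₁V₁ ln(V₂/V₁).
P₁V₁ = (54.2 kPa)(26.1 L) = 1415 J.
W = 1415 × ln(14.2/26.1) = 1415 × -0.6087
W_by_gas = -861.1 J.

W ≈ -861 J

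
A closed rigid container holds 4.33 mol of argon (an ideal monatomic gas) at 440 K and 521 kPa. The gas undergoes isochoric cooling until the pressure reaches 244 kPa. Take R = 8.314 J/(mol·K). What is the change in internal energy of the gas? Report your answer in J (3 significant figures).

ΔU ≈ -12600 J

Constant volume ⇒ W = 0, so Q = ΔU = nCᵥΔT with Cᵥ = 3R/2 = 12.47 J/(mol·K).
At constant V, T₂/T₁ = P₂/P₁ ⇒ ΔT = T₁(P₂/P₁ − 1) = 440·(244/521 − 1) = -233.9 K.
ΔU = (4.33)(12.47)(-233.9) = -12632 J.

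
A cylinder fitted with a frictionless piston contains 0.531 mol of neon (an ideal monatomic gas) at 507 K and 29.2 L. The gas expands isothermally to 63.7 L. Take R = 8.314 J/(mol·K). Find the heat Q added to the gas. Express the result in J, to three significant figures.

Isothermal ⇒ ΔU = 0, so Q = W = nRT ln(V₂/V₁).
Q = (0.531)(8.314)(507) ln(63.7/29.2) = 2238 × 0.78 = 1746 J.

Q ≈ 1750 J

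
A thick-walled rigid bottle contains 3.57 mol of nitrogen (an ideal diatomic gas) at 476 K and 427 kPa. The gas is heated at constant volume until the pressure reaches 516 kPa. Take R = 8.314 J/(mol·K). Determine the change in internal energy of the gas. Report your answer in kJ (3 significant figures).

Constant volume ⇒ W = 0, so Q = ΔU = nCᵥΔT with Cᵥ = 5R/2 = 20.79 J/(mol·K).
At constant V, T₂/T₁ = P₂/P₁ ⇒ ΔT = T₁(P₂/P₁ − 1) = 476·(516/427 − 1) = 99.21 K.
ΔU = (3.57)(20.79)(99.21) = 7362 J.

ΔU ≈ 7.36 kJ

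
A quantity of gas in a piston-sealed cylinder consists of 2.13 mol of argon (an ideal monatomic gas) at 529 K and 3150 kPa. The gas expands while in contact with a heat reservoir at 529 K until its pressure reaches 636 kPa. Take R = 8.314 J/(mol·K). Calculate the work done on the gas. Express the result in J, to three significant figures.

Isothermal process: W = nRT ln(V₂/V₁) = nRT ln(P₁/P₂).
W = (2.13)(8.314)(529) × ln(3150/636)
  = 9368 × ln(4.953) = 9368 × 1.6
W_by_gas = 14988 J; work on gas = −W_by = -14988 J.

W ≈ -15000 J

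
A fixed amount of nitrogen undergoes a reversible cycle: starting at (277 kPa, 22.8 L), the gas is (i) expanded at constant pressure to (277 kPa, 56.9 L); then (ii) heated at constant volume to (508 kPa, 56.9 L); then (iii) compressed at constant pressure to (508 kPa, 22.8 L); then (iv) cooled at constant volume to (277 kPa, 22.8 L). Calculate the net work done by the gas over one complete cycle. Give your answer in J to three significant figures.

Constant-volume legs do no work.
W(i) = (277)(56.9 − 22.8) = 9446 J; W(iii) = (508)(22.8 − 56.9) = -17323 J.
W_net = 9446 − 17323 = -7877 J (the counter-clockwise enclosed area).

W_net ≈ -7880 J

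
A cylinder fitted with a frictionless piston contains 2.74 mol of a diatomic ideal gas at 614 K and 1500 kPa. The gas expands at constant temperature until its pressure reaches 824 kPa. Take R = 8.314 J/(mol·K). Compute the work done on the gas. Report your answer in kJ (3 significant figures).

Isothermal process: W = nRT ln(V₂/V₁) = nRT ln(P₁/P₂).
W = (2.74)(8.314)(614) × ln(1500/824)
  = 13987 × ln(1.82) = 13987 × 0.599
W_by_gas = 8379 J; work on gas = −W_by = -8379 J.

W ≈ -8.38 kJ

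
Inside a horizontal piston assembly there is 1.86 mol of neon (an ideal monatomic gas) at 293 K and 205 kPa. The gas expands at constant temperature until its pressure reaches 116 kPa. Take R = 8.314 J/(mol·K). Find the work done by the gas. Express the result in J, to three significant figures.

W ≈ 2580 J

Isothermal process: W = nRT ln(V₂/V₁) = nRT ln(P₁/P₂).
W = (1.86)(8.314)(293) × ln(205/116)
  = 4531 × ln(1.767) = 4531 × 0.5694
W_by_gas = 2580 J.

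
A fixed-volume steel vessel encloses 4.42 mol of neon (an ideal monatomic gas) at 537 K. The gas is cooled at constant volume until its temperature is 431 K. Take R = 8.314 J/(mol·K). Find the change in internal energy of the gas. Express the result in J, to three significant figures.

ΔU ≈ -5840 J

Constant volume ⇒ W = 0, so Q = ΔU = nCᵥΔT with Cᵥ = 3R/2 = 12.47 J/(mol·K).
ΔU = (4.42)(12.47)(431 − 537) = -5843 J.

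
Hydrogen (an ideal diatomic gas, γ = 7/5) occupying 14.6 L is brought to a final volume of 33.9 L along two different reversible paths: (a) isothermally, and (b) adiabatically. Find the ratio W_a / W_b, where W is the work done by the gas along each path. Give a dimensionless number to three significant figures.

W_a / W_b ≈ 1.18

Path (a) isothermal: W = P₁V₁ ln(V₂/V₁) → W_a/(P₁V₁) = 0.8424.
Path (b) adiabatic: W = P₁V₁(1 − (V₁/V₂)^(γ−1))/(γ−1) → W_b/(P₁V₁) = 0.7152.
W_a / W_b = 0.8424 / 0.7152 = 1.178.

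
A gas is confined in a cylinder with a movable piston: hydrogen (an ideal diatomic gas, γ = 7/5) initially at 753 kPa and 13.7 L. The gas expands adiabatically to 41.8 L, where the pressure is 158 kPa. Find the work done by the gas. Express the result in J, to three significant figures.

Adiabatic: W = (P₁V₁ − P₂V₂)/(γ − 1) with γ = 7/5.
P₁V₁ = 10316 J, P₂V₂ = 6604 J.
W = (10316 − 6604) / 0.4 = 9279 J.

W ≈ 9280 J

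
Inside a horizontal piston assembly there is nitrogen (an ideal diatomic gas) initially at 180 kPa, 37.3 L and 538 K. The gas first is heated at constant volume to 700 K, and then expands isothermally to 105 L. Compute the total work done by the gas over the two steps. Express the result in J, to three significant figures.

W_total ≈ 9040 J

Step 1 (isochoric): W = 0 (constant volume).
After step 1: P = 234.2 kPa (V unchanged).
Step 2 (isothermal): W = P₁V₁ ln(V₂/V₁) = (8736) ln(105/37.3) = 9041 J.
W_total = 0 + 9041 = 9041 J.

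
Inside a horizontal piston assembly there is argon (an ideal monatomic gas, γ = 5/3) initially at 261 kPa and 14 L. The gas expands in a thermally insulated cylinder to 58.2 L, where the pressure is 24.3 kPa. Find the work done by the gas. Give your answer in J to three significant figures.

W ≈ 3360 J

Adiabatic: W = (P₁V₁ − P₂V₂)/(γ − 1) with γ = 5/3.
P₁V₁ = 3654 J, P₂V₂ = 1414 J.
W = (3654 − 1414) / 0.6667 = 3360 J.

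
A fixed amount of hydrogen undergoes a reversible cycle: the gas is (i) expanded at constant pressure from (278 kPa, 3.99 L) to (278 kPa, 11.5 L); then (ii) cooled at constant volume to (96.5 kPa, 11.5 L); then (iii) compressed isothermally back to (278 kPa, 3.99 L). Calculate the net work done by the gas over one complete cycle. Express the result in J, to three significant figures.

Leg (i): W = PΔV = (278)(11.5 − 3.99) = 2088 J.
Leg (ii): W = 0.
Leg (iii): W = PᵢVᵢ ln(V_f/Vᵢ) = (1110) ln(3.99/11.5) = -1175 J.
W_net = 2088 − 1175 = 913 J.

W_net ≈ 913 J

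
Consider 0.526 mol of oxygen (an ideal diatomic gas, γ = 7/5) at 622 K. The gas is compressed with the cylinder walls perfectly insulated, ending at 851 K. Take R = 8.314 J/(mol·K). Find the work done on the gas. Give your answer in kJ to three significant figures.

W ≈ 2.50 kJ

Adiabatic ⇒ Q = 0, so W_by = −ΔU = nCᵥ(T₁ − T₂).
Cᵥ = 5R/2 = 20.79 J/(mol·K).
W = (0.526)(20.79)(622 − 851) = -2504 J.
Work on gas = −W_by = 2504 J.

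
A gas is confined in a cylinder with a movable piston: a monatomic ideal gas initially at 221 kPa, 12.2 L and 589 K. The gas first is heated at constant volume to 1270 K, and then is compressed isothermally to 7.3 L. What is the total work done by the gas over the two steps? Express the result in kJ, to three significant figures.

Step 1 (isochoric): W = 0 (constant volume).
After step 1: P = 476.5 kPa (V unchanged).
Step 2 (isothermal): W = P₁V₁ ln(V₂/V₁) = (5814) ln(7.3/12.2) = -2986 J.
W_total = 0 − 2986 = -2986 J.

W_total ≈ -2.99 kJ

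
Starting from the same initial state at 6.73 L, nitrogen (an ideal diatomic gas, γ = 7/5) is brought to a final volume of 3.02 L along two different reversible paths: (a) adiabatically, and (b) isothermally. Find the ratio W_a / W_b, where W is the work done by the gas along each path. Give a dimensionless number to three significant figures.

Path (a) adiabatic: W = P₁V₁(1 − (V₁/V₂)^(γ−1))/(γ−1) → W_a/(P₁V₁) = -0.9446.
Path (b) isothermal: W = P₁V₁ ln(V₂/V₁) → W_b/(P₁V₁) = -0.8013.
W_a / W_b = -0.9446 / -0.8013 = 1.179.

W_a / W_b ≈ 1.18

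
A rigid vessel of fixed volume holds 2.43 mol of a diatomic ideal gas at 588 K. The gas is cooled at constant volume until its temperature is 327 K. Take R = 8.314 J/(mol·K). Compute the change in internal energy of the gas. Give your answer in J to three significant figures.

ΔU ≈ -13200 J

Constant volume ⇒ W = 0, so Q = ΔU = nCᵥΔT with Cᵥ = 5R/2 = 20.79 J/(mol·K).
ΔU = (2.43)(20.79)(327 − 588) = -13182 J.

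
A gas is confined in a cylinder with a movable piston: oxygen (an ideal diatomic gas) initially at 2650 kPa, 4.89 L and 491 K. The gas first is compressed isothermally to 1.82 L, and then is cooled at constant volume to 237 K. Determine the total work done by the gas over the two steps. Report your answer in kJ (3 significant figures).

Step 1 (isothermal): W = P₁V₁ ln(V₂/V₁) = (12958) ln(1.82/4.89) = -12808 J.
Step 2 (isochoric): W = 0 (constant volume).
W_total = -12808 + 0 = -12808 J.

W_total ≈ -12.8 kJ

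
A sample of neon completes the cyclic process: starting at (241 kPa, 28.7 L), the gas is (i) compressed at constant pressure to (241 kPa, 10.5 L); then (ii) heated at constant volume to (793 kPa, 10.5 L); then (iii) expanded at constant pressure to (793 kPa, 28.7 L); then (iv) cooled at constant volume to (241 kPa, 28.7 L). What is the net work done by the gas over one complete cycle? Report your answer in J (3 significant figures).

W_net ≈ 10000 J

Constant-volume legs do no work.
W(i) = (241)(10.5 − 28.7) = -4386 J; W(iii) = (793)(28.7 − 10.5) = 14433 J.
W_net = -4386 + 14433 = 10046 J (the clockwise enclosed area).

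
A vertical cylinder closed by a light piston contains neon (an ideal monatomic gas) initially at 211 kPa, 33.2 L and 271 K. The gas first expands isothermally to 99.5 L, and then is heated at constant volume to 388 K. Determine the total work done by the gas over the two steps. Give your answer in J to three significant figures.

Step 1 (isothermal): W = P₁V₁ ln(V₂/V₁) = (7005) ln(99.5/33.2) = 7689 J.
Step 2 (isochoric): W = 0 (constant volume).
W_total = 7689 + 0 = 7689 J.

W_total ≈ 7690 J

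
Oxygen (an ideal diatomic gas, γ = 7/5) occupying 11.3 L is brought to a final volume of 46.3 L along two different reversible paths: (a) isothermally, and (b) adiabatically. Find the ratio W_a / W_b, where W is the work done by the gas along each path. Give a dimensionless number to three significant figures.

W_a / W_b ≈ 1.31

Path (a) isothermal: W = P₁V₁ ln(V₂/V₁) → W_a/(P₁V₁) = 1.41.
Path (b) adiabatic: W = P₁V₁(1 − (V₁/V₂)^(γ−1))/(γ−1) → W_b/(P₁V₁) = 1.078.
W_a / W_b = 1.41 / 1.078 = 1.308.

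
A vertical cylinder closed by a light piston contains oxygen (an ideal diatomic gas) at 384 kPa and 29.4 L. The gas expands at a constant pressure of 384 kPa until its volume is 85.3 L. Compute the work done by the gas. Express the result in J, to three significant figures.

Isobaric: W = P ΔV.
W = (384 kPa)(85.3 − 29.4 L) = (384)(55.9) = 21466 J.

W ≈ 21500 J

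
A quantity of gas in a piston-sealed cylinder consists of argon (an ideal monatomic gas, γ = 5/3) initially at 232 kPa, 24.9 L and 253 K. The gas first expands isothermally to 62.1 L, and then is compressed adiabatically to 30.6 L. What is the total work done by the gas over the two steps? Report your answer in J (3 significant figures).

Step 1 (isothermal): W = P₁V₁ ln(V₂/V₁) = (5777) ln(62.1/24.9) = 5279 J.
After step 1: P = 93.02 kPa, V = 62.1 L, T = 253 K.
Step 2 (adiabatic): W = (P₁V₁ − P₂V₂)/(γ−1) = (5777 − 9260)/0.667 = -5224 J.
W_total = 5279 − 5224 = 54.82 J.

W_total ≈ 54.8 J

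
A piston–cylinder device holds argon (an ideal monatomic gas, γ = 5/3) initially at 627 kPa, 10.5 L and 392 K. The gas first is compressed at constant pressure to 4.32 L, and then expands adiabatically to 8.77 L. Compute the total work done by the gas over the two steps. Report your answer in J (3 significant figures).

W_total ≈ -2350 J

Step 1 (isobaric): W = PΔV = (627 kPa)(4.32 − 10.5 L) = -3875 J.
After step 1: P = 627 kPa, V = 4.32 L, T = 161.3 K.
Step 2 (adiabatic): W = (P₁V₁ − P₂V₂)/(γ−1) = (2709 − 1689)/0.667 = 1529 J.
W_total = -3875 + 1529 = -2346 J.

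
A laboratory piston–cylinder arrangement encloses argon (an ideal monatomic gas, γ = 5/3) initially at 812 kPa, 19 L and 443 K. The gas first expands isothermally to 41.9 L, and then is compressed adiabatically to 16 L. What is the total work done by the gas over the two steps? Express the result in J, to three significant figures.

W_total ≈ -8620 J

Step 1 (isothermal): W = P₁V₁ ln(V₂/V₁) = (15428) ln(41.9/19) = 12201 J.
After step 1: P = 368.2 kPa, V = 41.9 L, T = 443 K.
Step 2 (adiabatic): W = (P₁V₁ − P₂V₂)/(γ−1) = (15428 − 29312)/0.667 = -20825 J.
W_total = 12201 − 20825 = -8624 J.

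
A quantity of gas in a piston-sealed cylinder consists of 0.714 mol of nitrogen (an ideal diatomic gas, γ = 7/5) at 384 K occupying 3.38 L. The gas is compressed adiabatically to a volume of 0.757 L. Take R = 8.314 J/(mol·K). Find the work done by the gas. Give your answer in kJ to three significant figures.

Adiabatic: TV^(γ−1) = const with γ = 7/5.
T₂ = T₁ (V₁/V₂)^(γ−1) = 384 × (3.38/0.757)^0.4 = 384 × 1.819 = 698.6 K.
W_by = nCᵥ(T₁ − T₂) = (0.714)(20.79)(384 − 698.6) = -4670 J.

W ≈ -4.67 kJ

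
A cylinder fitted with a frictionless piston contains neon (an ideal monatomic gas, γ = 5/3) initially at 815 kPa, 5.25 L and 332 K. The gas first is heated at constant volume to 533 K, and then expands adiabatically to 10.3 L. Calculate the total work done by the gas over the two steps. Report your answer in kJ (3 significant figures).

Step 1 (isochoric): W = 0 (constant volume).
After step 1: P = 1308 kPa (V unchanged).
Step 2 (adiabatic): W = (P₁V₁ − P₂V₂)/(γ−1) = (6869 − 4383)/0.667 = 3729 J.
W_total = 0 + 3729 = 3729 J.

W_total ≈ 3.73 kJ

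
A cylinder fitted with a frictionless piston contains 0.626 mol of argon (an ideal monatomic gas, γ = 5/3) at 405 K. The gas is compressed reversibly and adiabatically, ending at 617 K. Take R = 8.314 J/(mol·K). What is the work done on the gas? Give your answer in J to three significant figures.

W ≈ 1660 J

Adiabatic ⇒ Q = 0, so W_by = −ΔU = nCᵥ(T₁ − T₂).
Cᵥ = 3R/2 = 12.47 J/(mol·K).
W = (0.626)(12.47)(405 − 617) = -1655 J.
Work on gas = −W_by = 1655 J.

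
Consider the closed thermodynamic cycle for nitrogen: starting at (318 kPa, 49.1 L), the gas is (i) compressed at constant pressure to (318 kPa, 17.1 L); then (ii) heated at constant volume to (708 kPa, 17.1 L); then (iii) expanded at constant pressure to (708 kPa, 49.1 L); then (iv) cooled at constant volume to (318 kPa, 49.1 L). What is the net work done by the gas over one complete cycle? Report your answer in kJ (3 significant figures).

Constant-volume legs do no work.
W(i) = (318)(17.1 − 49.1) = -10176 J; W(iii) = (708)(49.1 − 17.1) = 22656 J.
W_net = -10176 + 22656 = 12480 J (the clockwise enclosed area).

W_net ≈ 12.5 kJ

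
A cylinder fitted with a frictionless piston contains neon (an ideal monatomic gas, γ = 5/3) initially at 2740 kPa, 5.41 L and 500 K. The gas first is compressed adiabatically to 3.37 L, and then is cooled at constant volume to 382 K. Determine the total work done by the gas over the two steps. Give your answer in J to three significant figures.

W_total ≈ -8250 J

Step 1 (adiabatic): W = (P₁V₁ − P₂V₂)/(γ−1) = (14823 − 20323)/0.667 = -8250 J.
Step 2 (isochoric): W = 0 (constant volume).
W_total = -8250 + 0 = -8250 J.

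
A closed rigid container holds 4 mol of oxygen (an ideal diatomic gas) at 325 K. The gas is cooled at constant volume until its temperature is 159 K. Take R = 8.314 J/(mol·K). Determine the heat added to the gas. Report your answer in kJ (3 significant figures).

Constant volume ⇒ W = 0, so Q = ΔU = nCᵥΔT with Cᵥ = 5R/2 = 20.79 J/(mol·K).
ΔU = (4)(20.79)(159 − 325) = -13801 J.

Q ≈ -13.8 kJ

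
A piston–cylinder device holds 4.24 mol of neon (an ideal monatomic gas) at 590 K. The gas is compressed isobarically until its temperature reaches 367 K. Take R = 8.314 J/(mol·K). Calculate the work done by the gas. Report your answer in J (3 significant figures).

W ≈ -7860 J

Isobaric: W = P ΔV = nR ΔT.
W = (4.24)(8.314)(367 − 590) = -7861 J.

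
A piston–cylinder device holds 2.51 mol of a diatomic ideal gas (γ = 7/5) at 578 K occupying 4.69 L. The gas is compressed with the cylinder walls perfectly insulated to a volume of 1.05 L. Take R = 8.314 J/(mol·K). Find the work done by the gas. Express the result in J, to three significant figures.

W ≈ -24700 J

Adiabatic: TV^(γ−1) = const with γ = 7/5.
T₂ = T₁ (V₁/V₂)^(γ−1) = 578 × (4.69/1.05)^0.4 = 578 × 1.82 = 1052 K.
W_by = nCᵥ(T₁ − T₂) = (2.51)(20.79)(578 − 1052) = -24717 J.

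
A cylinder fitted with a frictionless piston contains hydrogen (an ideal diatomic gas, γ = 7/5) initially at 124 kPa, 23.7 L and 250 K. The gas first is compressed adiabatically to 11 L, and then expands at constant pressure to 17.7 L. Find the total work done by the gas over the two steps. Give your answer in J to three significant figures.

Step 1 (adiabatic): W = (P₁V₁ − P₂V₂)/(γ−1) = (2939 − 3995)/0.4 = -2640 J.
After step 1: P = 363.2 kPa, V = 11 L, T = 339.8 K.
Step 2 (isobaric): W = PΔV = (363.2 kPa)(17.7 − 11 L) = 2433 J.
W_total = -2640 + 2433 = -207.1 J.

W_total ≈ -207 J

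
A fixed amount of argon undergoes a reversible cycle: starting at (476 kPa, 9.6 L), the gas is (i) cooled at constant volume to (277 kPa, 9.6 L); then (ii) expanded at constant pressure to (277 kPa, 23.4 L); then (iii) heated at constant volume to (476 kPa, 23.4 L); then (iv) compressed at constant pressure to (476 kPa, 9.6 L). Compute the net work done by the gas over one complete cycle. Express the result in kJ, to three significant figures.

W_net ≈ -2.75 kJ

Constant-volume legs do no work.
W(ii) = (277)(23.4 − 9.6) = 3823 J; W(iv) = (476)(9.6 − 23.4) = -6569 J.
W_net = 3823 − 6569 = -2746 J (the counter-clockwise enclosed area).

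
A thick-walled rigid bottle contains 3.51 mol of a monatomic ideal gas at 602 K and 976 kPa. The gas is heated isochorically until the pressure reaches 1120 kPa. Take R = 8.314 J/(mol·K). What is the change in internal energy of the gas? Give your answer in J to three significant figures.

ΔU ≈ 3890 J

Constant volume ⇒ W = 0, so Q = ΔU = nCᵥΔT with Cᵥ = 3R/2 = 12.47 J/(mol·K).
At constant V, T₂/T₁ = P₂/P₁ ⇒ ΔT = T₁(P₂/P₁ − 1) = 602·(1120/976 − 1) = 88.82 K.
ΔU = (3.51)(12.47)(88.82) = 3888 J.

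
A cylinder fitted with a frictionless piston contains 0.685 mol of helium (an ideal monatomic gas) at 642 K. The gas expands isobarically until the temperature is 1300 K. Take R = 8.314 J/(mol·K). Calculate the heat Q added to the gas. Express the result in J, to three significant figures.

Q ≈ 9370 J

Isobaric: W = nRΔT = (0.685)(8.314)(658) = 3747 J.
ΔU = nCᵥΔT with Cᵥ = 3R/2: ΔU = (0.685)(12.47)(658) = 5621 J.
Q = ΔU + W = 5621 + 3747 = 9368 J.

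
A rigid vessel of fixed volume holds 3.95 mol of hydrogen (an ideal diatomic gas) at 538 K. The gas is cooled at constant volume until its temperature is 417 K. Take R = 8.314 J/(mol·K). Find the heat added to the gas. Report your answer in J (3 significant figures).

Constant volume ⇒ W = 0, so Q = ΔU = nCᵥΔT with Cᵥ = 5R/2 = 20.79 J/(mol·K).
ΔU = (3.95)(20.79)(417 − 538) = -9934 J.

Q ≈ -9930 J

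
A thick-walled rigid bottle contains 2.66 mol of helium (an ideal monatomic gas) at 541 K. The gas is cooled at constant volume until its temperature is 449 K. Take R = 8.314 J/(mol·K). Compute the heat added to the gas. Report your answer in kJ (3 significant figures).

Constant volume ⇒ W = 0, so Q = ΔU = nCᵥΔT with Cᵥ = 3R/2 = 12.47 J/(mol·K).
ΔU = (2.66)(12.47)(449 − 541) = -3052 J.

Q ≈ -3.05 kJ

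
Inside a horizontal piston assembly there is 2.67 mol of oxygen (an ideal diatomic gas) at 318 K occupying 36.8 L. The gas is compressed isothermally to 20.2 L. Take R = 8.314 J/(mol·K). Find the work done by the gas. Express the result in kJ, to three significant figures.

Isothermal: W = nRT ln(V₂/V₁).
W = (2.67)(8.314)(318) × ln(20.2/36.8)
  = 7059 × -0.5998
W_by_gas = -4234 J.

W ≈ -4.23 kJ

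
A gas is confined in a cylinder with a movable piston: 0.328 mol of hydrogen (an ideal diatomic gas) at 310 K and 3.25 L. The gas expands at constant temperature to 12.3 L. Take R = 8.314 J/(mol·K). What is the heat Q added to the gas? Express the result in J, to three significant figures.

Q ≈ 1130 J

Isothermal ⇒ ΔU = 0, so Q = W = nRT ln(V₂/V₁).
Q = (0.328)(8.314)(310) ln(12.3/3.25) = 845.4 × 1.331 = 1125 J.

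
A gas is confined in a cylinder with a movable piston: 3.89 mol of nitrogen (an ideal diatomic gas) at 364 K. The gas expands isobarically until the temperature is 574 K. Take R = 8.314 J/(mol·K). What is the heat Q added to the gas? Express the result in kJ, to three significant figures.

Isobaric: W = nRΔT = (3.89)(8.314)(210) = 6792 J.
ΔU = nCᵥΔT with Cᵥ = 5R/2: ΔU = (3.89)(20.79)(210) = 16979 J.
Q = ΔU + W = 16979 + 6792 = 23771 J.

Q ≈ 23.8 kJ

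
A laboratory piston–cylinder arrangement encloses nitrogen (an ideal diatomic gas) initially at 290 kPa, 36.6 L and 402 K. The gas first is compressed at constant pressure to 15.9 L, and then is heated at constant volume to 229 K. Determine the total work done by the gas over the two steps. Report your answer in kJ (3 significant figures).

W_total ≈ -6.00 kJ

Step 1 (isobaric): W = PΔV = (290 kPa)(15.9 − 36.6 L) = -6003 J.
Step 2 (isochoric): W = 0 (constant volume).
W_total = -6003 + 0 = -6003 J.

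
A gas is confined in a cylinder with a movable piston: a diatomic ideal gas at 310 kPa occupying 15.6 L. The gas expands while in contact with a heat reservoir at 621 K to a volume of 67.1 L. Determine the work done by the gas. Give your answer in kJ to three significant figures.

Isothermal: W = nRT ln(V₂/V₁) = P₁V₁ ln(V₂/V₁).
P₁V₁ = (310 kPa)(15.6 L) = 4836 J.
W = 4836 × ln(67.1/15.6) = 4836 × 1.459
W_by_gas = 7055 J.

W ≈ 7.06 kJ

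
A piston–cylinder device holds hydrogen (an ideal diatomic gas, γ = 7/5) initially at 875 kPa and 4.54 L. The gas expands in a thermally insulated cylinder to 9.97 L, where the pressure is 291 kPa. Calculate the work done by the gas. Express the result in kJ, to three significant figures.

Adiabatic: W = (P₁V₁ − P₂V₂)/(γ − 1) with γ = 7/5.
P₁V₁ = 3972 J, P₂V₂ = 2901 J.
W = (3972 − 2901) / 0.4 = 2678 J.

W ≈ 2.68 kJ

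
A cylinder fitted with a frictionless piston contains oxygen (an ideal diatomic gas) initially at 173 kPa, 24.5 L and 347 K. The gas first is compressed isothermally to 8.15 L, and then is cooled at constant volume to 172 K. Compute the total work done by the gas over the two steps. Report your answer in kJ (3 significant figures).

W_total ≈ -4.67 kJ

Step 1 (isothermal): W = P₁V₁ ln(V₂/V₁) = (4238) ln(8.15/24.5) = -4665 J.
Step 2 (isochoric): W = 0 (constant volume).
W_total = -4665 + 0 = -4665 J.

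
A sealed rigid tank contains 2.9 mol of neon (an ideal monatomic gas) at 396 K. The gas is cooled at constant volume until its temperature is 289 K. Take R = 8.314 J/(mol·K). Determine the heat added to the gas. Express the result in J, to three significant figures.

Q ≈ -3870 J

Constant volume ⇒ W = 0, so Q = ΔU = nCᵥΔT with Cᵥ = 3R/2 = 12.47 J/(mol·K).
ΔU = (2.9)(12.47)(289 − 396) = -3870 J.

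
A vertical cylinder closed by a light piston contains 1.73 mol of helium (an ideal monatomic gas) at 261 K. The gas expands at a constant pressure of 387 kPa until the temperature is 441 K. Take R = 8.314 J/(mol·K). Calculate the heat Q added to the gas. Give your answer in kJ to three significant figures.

Isobaric: W = nRΔT = (1.73)(8.314)(180) = 2589 J.
ΔU = nCᵥΔT with Cᵥ = 3R/2: ΔU = (1.73)(12.47)(180) = 3883 J.
Q = ΔU + W = 3883 + 2589 = 6472 J.

Q ≈ 6.47 kJ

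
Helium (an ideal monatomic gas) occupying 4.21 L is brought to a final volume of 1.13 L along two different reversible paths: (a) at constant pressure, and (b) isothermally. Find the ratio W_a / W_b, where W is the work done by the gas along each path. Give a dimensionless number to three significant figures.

Path (a) isobaric: W = P₁(V₂ − V₁) → W_a/(P₁V₁) = -0.7316.
Path (b) isothermal: W = P₁V₁ ln(V₂/V₁) → W_b/(P₁V₁) = -1.315.
W_a / W_b = -0.7316 / -1.315 = 0.5562.

W_a / W_b ≈ 0.556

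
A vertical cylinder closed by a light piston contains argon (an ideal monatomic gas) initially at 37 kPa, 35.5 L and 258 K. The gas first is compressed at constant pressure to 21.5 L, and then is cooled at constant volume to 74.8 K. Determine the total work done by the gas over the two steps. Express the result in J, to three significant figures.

Step 1 (isobaric): W = PΔV = (37 kPa)(21.5 − 35.5 L) = -518 J.
Step 2 (isochoric): W = 0 (constant volume).
W_total = -518 + 0 = -518 J.

W_total ≈ -518 J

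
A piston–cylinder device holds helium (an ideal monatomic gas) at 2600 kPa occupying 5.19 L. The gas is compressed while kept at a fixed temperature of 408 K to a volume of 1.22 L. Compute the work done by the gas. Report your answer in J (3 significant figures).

Isothermal: W = nRT ln(V₂/V₁) = P₁V₁ ln(V₂/V₁).
P₁V₁ = (2600 kPa)(5.19 L) = 13494 J.
W = 13494 × ln(1.22/5.19) = 13494 × -1.448
W_by_gas = -19538 J.

W ≈ -19500 J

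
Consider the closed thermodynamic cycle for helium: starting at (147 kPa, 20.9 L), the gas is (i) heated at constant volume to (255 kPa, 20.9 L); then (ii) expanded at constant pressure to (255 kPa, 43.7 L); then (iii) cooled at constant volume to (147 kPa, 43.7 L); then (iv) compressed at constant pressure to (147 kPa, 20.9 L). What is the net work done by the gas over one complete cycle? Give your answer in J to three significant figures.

W_net ≈ 2460 J

Constant-volume legs do no work.
W(ii) = (255)(43.7 − 20.9) = 5814 J; W(iv) = (147)(20.9 − 43.7) = -3352 J.
W_net = 5814 − 3352 = 2462 J (the clockwise enclosed area).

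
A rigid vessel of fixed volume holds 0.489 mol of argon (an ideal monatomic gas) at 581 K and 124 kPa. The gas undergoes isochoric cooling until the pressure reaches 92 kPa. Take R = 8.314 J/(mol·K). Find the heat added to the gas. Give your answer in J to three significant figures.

Q ≈ -914 J

Constant volume ⇒ W = 0, so Q = ΔU = nCᵥΔT with Cᵥ = 3R/2 = 12.47 J/(mol·K).
At constant V, T₂/T₁ = P₂/P₁ ⇒ ΔT = T₁(P₂/P₁ − 1) = 581·(92/124 − 1) = -149.9 K.
ΔU = (0.489)(12.47)(-149.9) = -914.4 J.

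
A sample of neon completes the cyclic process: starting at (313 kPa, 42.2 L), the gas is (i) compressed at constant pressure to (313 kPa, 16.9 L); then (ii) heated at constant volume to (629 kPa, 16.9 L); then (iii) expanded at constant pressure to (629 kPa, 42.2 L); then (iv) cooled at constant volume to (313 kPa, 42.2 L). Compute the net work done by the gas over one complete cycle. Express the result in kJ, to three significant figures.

W_net ≈ 7.99 kJ

Constant-volume legs do no work.
W(i) = (313)(16.9 − 42.2) = -7919 J; W(iii) = (629)(42.2 − 16.9) = 15914 J.
W_net = -7919 + 15914 = 7995 J (the clockwise enclosed area).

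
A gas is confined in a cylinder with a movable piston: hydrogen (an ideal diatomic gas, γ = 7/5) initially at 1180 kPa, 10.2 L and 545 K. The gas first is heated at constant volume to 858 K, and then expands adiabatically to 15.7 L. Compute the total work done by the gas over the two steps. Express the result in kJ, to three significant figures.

Step 1 (isochoric): W = 0 (constant volume).
After step 1: P = 1858 kPa (V unchanged).
Step 2 (adiabatic): W = (P₁V₁ − P₂V₂)/(γ−1) = (18948 − 15946)/0.4 = 7506 J.
W_total = 0 + 7506 = 7506 J.

W_total ≈ 7.51 kJ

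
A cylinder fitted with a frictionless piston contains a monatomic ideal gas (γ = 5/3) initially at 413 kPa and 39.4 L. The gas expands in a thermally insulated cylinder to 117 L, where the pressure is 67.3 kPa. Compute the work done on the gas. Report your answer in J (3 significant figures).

W ≈ -12600 J

Adiabatic: W = (P₁V₁ − P₂V₂)/(γ − 1) with γ = 5/3.
P₁V₁ = 16272 J, P₂V₂ = 7874 J.
W = (16272 − 7874) / 0.6667 = 12597 J.
Work on gas = −W_by = -12597 J.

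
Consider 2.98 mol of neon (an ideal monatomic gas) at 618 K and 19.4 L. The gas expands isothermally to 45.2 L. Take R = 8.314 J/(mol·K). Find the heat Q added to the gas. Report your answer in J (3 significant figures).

Isothermal ⇒ ΔU = 0, so Q = W = nRT ln(V₂/V₁).
Q = (2.98)(8.314)(618) ln(45.2/19.4) = 15311 × 0.8458 = 12951 J.

Q ≈ 13000 J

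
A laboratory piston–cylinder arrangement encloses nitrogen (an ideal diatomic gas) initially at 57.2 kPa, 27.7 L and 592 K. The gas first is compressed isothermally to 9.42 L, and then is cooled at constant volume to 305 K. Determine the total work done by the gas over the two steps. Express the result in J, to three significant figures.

Step 1 (isothermal): W = P₁V₁ ln(V₂/V₁) = (1584) ln(9.42/27.7) = -1709 J.
Step 2 (isochoric): W = 0 (constant volume).
W_total = -1709 + 0 = -1709 J.

W_total ≈ -1710 J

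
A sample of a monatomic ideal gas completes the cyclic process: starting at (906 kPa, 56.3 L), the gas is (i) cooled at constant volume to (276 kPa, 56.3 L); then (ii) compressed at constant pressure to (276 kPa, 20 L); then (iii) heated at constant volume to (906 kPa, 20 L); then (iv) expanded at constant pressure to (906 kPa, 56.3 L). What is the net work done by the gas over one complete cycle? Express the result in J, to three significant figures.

W_net ≈ 22900 J

Constant-volume legs do no work.
W(ii) = (276)(20 − 56.3) = -10019 J; W(iv) = (906)(56.3 − 20) = 32888 J.
W_net = -10019 + 32888 = 22869 J (the clockwise enclosed area).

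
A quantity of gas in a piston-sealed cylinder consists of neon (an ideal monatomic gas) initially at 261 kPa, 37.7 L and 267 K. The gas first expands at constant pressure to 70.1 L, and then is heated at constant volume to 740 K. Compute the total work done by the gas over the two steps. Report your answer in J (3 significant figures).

W_total ≈ 8460 J

Step 1 (isobaric): W = PΔV = (261 kPa)(70.1 − 37.7 L) = 8456 J.
Step 2 (isochoric): W = 0 (constant volume).
W_total = 8456 + 0 = 8456 J.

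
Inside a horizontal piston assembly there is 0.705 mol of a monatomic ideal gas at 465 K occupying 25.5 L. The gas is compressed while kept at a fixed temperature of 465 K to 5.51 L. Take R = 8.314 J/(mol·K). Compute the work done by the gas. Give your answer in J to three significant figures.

Isothermal: W = nRT ln(V₂/V₁).
W = (0.705)(8.314)(465) × ln(5.51/25.5)
  = 2726 × -1.532
W_by_gas = -4176 J.

W ≈ -4180 J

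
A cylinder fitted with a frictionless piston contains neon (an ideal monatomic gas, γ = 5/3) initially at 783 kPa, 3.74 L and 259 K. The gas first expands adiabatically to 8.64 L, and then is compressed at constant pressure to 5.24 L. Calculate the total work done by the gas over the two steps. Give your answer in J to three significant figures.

Step 1 (adiabatic): W = (P₁V₁ − P₂V₂)/(γ−1) = (2928 − 1676)/0.667 = 1879 J.
After step 1: P = 194 kPa, V = 8.64 L, T = 148.2 K.
Step 2 (isobaric): W = PΔV = (194 kPa)(5.24 − 8.64 L) = -659.4 J.
W_total = 1879 − 659.4 = 1220 J.

W_total ≈ 1220 J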